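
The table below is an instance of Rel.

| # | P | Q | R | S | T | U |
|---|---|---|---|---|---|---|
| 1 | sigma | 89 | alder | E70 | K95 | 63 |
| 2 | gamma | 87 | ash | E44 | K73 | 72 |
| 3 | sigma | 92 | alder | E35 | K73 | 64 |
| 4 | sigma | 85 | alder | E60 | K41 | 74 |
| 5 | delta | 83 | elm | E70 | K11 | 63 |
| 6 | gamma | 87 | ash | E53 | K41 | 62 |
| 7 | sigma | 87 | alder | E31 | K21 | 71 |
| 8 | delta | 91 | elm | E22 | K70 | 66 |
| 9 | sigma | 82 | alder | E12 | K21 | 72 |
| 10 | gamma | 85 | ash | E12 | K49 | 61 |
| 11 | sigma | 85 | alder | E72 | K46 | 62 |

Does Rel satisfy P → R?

Yes

P=sigma: rows 1, 3, 4, 7, 9, 11 → R = alder, alder, alder, alder, alder, alder ✓
P=gamma: rows 2, 6, 10 → R = ash, ash, ash ✓
P=delta: rows 5, 8 → R = elm, elm ✓
Every P value is associated with a single R value, so P → R holds.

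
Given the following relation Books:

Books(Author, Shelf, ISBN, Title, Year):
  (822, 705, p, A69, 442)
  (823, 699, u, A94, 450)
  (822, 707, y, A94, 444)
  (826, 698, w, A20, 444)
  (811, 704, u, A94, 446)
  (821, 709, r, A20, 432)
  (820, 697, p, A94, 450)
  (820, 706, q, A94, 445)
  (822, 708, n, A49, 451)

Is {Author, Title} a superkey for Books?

No

Two distinct rows share (Author=820, Title=A94), so {Author, Title} does not determine every attribute — not a superkey.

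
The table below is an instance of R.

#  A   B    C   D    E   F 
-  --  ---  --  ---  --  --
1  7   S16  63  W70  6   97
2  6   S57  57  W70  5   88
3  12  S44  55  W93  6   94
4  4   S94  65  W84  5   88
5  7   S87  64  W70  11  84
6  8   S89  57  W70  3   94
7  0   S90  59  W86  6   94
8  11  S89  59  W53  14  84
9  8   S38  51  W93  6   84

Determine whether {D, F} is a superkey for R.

Yes

All 9 rows have distinct {D, F} values, so {D, F} → (all attributes) holds and {D, F} is a superkey.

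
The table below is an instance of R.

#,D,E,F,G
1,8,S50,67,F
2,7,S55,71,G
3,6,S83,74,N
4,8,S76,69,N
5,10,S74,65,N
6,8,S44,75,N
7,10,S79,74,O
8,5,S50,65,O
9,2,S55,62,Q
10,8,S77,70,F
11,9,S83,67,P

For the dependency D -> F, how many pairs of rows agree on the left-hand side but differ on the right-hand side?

D=8: violating pairs (1,4), (1,6), (1,10), (4,6), (4,10), (6,10) — 6 pairs.
D=10: violating pairs (5,7) — 1 pair.

7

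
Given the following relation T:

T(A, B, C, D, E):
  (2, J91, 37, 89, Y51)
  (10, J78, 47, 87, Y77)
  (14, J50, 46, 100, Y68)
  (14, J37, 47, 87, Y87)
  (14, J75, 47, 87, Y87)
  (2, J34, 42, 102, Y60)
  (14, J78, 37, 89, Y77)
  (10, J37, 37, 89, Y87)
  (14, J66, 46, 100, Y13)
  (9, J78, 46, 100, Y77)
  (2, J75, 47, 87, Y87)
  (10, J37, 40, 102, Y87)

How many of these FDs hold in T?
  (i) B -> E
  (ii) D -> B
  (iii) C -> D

(i) B -> E: every LHS value maps to a single RHS value — holds.
(ii) D -> B: D=89: 3 rows → B takes values {J91, J78, J37} — violation; D=87: 4 rows → B takes values {J78, J37, J75} — violation; D=100: 3 rows → B takes values {J50, J66, J78} — violation; D=102: 2 rows → B takes values {J34, J37} — violation — fails.
(iii) C -> D: every LHS value maps to a single RHS value — holds.
2 of the 3 dependencies hold.

2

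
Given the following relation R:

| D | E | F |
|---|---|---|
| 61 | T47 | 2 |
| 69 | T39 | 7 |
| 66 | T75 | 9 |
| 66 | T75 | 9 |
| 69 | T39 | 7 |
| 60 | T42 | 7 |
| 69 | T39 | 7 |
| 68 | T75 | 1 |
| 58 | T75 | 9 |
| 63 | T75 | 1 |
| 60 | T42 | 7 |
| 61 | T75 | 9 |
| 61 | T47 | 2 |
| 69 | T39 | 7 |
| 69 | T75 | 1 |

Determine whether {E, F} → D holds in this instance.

No

(E=T47, F=2): 2 rows → D = 61, 61 ✓
(E=T39, F=7): 4 rows → D = 69, 69, 69, 69 ✓
(E=T75, F=9): 4 rows → D takes values {66, 58, 61} — violation
(E=T42, F=7): 2 rows → D = 60, 60 ✓
(E=T75, F=1): 3 rows → D takes values {68, 63, 69} — violation
Two rows agree on {E, F} but differ on D, so {E, F} → D does not hold.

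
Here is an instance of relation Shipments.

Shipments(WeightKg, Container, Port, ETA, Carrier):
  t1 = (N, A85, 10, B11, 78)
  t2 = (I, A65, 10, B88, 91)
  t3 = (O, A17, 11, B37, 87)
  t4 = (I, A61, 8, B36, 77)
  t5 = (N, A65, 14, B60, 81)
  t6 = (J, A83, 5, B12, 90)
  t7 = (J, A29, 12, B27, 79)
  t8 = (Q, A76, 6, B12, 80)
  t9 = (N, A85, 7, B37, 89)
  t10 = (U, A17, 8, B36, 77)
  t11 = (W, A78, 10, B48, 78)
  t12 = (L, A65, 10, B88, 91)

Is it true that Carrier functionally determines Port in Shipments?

Yes

Carrier=78: rows 1, 11 → Port = 10, 10 ✓
Carrier=91: rows 2, 12 → Port = 10, 10 ✓
Carrier=87: row 3 → Port = 11 ✓
Carrier=77: rows 4, 10 → Port = 8, 8 ✓
Carrier=81: row 5 → Port = 14 ✓
Carrier=90: row 6 → Port = 5 ✓
Carrier=79: row 7 → Port = 12 ✓
Carrier=80: row 8 → Port = 6 ✓
Carrier=89: row 9 → Port = 7 ✓
Every Carrier value is associated with a single Port value, so Carrier → Port holds.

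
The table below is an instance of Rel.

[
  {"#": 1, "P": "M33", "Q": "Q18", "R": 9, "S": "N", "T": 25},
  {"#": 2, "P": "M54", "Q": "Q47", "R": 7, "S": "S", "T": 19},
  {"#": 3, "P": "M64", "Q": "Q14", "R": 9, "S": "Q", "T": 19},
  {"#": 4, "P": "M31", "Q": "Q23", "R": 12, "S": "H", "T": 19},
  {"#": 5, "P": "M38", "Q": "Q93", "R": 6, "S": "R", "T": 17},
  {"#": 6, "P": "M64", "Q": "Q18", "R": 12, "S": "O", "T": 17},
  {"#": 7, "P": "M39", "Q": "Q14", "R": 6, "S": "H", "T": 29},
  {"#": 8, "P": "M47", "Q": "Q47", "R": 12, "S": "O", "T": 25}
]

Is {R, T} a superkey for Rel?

Yes

All 8 rows have distinct {R, T} values, so {R, T} → (all attributes) holds and {R, T} is a superkey.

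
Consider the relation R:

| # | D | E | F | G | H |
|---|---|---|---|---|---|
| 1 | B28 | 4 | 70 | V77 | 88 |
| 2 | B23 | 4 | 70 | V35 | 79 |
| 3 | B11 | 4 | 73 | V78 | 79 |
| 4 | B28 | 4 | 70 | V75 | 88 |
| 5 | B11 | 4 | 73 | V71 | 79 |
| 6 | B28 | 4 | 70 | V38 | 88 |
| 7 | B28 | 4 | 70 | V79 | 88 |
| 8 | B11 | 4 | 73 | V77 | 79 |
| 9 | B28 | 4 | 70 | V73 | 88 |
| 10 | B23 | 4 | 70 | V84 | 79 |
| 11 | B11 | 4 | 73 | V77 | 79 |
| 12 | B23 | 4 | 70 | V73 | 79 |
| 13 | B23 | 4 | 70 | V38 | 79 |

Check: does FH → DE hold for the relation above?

Yes

(F=70, H=88): rows 1, 4, 6, 7, 9 → {D,E} = (B28, 4), (B28, 4), (B28, 4), (B28, 4), (B28, 4) ✓
(F=70, H=79): rows 2, 10, 12, 13 → {D,E} = (B23, 4), (B23, 4), (B23, 4), (B23, 4) ✓
(F=73, H=79): rows 3, 5, 8, 11 → {D,E} = (B11, 4), (B11, 4), (B11, 4), (B11, 4) ✓
Every FH value is associated with a single DE value, so FH → DE holds.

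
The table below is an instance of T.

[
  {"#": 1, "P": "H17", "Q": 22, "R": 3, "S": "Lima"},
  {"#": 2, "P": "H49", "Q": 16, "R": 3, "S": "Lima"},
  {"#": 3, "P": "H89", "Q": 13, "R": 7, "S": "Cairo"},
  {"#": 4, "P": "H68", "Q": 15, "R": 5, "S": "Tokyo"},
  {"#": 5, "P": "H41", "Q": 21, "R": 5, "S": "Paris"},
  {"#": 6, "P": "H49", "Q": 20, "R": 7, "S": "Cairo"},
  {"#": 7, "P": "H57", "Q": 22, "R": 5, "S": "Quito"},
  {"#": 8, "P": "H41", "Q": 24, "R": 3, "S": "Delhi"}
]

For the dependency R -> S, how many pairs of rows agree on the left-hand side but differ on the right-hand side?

5

R=3: violating pairs (1,8), (2,8) — 2 pairs.
R=7: all 2 rows agree on S — 0 pairs.
R=5: violating pairs (4,5), (4,7), (5,7) — 3 pairs.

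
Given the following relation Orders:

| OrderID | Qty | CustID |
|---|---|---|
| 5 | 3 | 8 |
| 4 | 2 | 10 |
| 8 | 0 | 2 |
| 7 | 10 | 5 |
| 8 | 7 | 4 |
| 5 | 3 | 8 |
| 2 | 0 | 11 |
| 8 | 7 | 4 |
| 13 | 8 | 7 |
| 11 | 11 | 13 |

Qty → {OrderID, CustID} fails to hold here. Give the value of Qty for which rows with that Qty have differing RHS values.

Qty=3: 2 rows → {OrderID,CustID} = (5, 8), (5, 8) ✓
Qty=2: 1 row → {OrderID,CustID} = (4, 10) ✓
Qty=0: 2 rows → {OrderID,CustID} takes values {(8, 2), (2, 11)} — violation
Qty=10: 1 row → {OrderID,CustID} = (7, 5) ✓
Qty=7: 2 rows → {OrderID,CustID} = (8, 4), (8, 4) ✓
Qty=8: 1 row → {OrderID,CustID} = (13, 7) ✓
Qty=11: 1 row → {OrderID,CustID} = (11, 13) ✓
The only Qty value with inconsistent RHS is Qty=0.

0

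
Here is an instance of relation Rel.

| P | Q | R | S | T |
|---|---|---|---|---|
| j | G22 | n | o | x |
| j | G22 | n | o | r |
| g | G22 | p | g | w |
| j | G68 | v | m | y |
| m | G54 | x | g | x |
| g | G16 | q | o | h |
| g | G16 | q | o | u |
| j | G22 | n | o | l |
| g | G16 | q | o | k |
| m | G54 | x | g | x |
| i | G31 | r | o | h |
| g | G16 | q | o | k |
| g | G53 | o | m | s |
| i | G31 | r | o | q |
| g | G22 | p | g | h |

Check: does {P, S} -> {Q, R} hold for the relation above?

Yes

(P=j, S=o): 3 rows → {Q,R} = (G22, n), (G22, n), (G22, n) ✓
(P=g, S=g): 2 rows → {Q,R} = (G22, p), (G22, p) ✓
(P=j, S=m): 1 row → {Q,R} = (G68, v) ✓
(P=m, S=g): 2 rows → {Q,R} = (G54, x), (G54, x) ✓
(P=g, S=o): 4 rows → {Q,R} = (G16, q), (G16, q), (G16, q), (G16, q) ✓
(P=i, S=o): 2 rows → {Q,R} = (G31, r), (G31, r) ✓
(P=g, S=m): 1 row → {Q,R} = (G53, o) ✓
Every {P, S} value is associated with a single {Q, R} value, so {P, S} -> {Q, R} holds.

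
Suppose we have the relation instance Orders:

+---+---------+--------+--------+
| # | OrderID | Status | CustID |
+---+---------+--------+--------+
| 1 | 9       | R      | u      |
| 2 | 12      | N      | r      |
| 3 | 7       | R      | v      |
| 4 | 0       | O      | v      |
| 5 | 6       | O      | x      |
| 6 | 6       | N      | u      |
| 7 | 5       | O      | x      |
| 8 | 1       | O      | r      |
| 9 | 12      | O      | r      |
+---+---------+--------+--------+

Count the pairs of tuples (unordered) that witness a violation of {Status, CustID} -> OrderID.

(Status=O, CustID=x): violating pairs (5,7) — 1 pair.
(Status=O, CustID=r): violating pairs (8,9) — 1 pair.

2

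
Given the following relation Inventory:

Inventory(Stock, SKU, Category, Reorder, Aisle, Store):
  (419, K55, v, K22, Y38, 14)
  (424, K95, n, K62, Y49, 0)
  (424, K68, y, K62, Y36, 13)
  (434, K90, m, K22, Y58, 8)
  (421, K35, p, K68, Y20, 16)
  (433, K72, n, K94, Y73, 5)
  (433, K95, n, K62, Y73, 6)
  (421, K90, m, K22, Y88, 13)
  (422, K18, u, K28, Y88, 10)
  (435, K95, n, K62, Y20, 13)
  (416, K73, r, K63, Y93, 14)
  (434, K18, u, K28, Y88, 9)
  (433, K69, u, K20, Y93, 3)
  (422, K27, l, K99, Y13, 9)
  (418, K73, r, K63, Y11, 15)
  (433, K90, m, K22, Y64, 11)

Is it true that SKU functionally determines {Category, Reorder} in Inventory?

Yes

SKU=K55: 1 row → {Category,Reorder} = (v, K22) ✓
SKU=K95: 3 rows → {Category,Reorder} = (n, K62), (n, K62), (n, K62) ✓
SKU=K68: 1 row → {Category,Reorder} = (y, K62) ✓
SKU=K90: 3 rows → {Category,Reorder} = (m, K22), (m, K22), (m, K22) ✓
SKU=K35: 1 row → {Category,Reorder} = (p, K68) ✓
SKU=K72: 1 row → {Category,Reorder} = (n, K94) ✓
SKU=K18: 2 rows → {Category,Reorder} = (u, K28), (u, K28) ✓
SKU=K73: 2 rows → {Category,Reorder} = (r, K63), (r, K63) ✓
SKU=K69: 1 row → {Category,Reorder} = (u, K20) ✓
SKU=K27: 1 row → {Category,Reorder} = (l, K99) ✓
Every SKU value is associated with a single {Category, Reorder} value, so SKU -> {Category, Reorder} holds.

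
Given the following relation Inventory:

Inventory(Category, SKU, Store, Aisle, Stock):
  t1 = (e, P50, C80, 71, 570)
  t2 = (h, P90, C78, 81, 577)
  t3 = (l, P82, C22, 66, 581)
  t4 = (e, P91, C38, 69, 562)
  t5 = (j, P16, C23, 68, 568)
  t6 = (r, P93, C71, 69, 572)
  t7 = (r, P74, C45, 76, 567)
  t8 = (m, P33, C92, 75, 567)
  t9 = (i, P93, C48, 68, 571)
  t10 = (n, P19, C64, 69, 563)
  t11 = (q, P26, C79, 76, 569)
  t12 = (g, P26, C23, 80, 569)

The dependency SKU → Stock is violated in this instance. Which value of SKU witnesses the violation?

SKU=P50: row 1 → Stock = 570 ✓
SKU=P90: row 2 → Stock = 577 ✓
SKU=P82: row 3 → Stock = 581 ✓
SKU=P91: row 4 → Stock = 562 ✓
SKU=P16: row 5 → Stock = 568 ✓
SKU=P93: rows 6, 9 → Stock takes values {572, 571} — violation
SKU=P74: row 7 → Stock = 567 ✓
SKU=P33: row 8 → Stock = 567 ✓
SKU=P19: row 10 → Stock = 563 ✓
SKU=P26: rows 11, 12 → Stock = 569, 569 ✓
The only SKU value with inconsistent Stock is SKU=P93.

P93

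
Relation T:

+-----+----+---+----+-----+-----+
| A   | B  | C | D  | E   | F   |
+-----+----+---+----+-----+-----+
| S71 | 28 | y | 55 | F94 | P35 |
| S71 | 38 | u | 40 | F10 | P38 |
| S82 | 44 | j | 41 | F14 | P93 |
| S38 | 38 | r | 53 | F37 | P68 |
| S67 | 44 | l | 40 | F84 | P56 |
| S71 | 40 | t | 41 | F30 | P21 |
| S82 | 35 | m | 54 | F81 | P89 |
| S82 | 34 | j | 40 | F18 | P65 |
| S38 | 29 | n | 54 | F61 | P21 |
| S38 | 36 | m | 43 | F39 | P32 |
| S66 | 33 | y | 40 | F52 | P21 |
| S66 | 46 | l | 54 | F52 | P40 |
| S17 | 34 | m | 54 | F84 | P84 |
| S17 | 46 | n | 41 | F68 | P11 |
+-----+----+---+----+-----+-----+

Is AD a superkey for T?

Yes

All 14 rows have distinct AD values, so AD → (all attributes) holds and AD is a superkey.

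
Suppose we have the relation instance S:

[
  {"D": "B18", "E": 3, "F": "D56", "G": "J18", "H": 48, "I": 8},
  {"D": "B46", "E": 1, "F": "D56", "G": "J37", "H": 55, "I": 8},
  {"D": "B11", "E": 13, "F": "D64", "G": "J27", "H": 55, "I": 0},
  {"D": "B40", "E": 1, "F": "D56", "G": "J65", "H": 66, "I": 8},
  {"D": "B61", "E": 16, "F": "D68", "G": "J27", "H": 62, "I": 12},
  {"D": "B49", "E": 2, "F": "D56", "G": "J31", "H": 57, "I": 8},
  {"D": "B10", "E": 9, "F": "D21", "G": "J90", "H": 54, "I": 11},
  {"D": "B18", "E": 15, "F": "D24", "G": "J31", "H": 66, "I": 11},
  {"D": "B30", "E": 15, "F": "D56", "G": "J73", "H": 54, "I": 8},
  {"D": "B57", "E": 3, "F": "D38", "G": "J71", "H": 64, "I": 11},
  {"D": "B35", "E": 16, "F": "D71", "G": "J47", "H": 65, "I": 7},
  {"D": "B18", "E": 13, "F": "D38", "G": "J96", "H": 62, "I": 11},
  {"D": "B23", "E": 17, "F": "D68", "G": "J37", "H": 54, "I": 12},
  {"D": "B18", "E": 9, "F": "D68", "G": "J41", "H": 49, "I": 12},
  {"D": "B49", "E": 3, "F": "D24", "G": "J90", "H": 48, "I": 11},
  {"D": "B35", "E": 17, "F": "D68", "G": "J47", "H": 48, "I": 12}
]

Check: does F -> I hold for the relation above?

Yes

F=D56: 5 rows → I = 8, 8, 8, 8, 8 ✓
F=D64: 1 row → I = 0 ✓
F=D68: 4 rows → I = 12, 12, 12, 12 ✓
F=D21: 1 row → I = 11 ✓
F=D24: 2 rows → I = 11, 11 ✓
F=D38: 2 rows → I = 11, 11 ✓
F=D71: 1 row → I = 7 ✓
Every F value is associated with a single I value, so F -> I holds.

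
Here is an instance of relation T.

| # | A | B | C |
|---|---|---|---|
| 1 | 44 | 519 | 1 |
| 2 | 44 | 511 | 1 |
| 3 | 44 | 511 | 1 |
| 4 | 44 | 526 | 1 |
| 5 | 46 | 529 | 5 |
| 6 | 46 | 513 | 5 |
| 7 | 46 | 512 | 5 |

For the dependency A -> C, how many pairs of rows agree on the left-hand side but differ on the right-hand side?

0

A=44: all 4 rows agree on C — 0 pairs.
A=46: all 3 rows agree on C — 0 pairs.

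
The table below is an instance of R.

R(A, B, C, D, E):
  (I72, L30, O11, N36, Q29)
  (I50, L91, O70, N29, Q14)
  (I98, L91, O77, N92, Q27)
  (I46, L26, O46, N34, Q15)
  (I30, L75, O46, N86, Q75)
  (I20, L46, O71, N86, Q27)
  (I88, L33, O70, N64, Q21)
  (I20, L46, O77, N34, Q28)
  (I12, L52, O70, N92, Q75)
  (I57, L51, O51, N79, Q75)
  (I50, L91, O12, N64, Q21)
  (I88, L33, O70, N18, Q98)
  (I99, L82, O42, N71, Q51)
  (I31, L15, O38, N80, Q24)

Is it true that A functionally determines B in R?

Yes

A=I72: 1 row → B = L30 ✓
A=I50: 2 rows → B = L91, L91 ✓
A=I98: 1 row → B = L91 ✓
A=I46: 1 row → B = L26 ✓
A=I30: 1 row → B = L75 ✓
A=I20: 2 rows → B = L46, L46 ✓
A=I88: 2 rows → B = L33, L33 ✓
A=I12: 1 row → B = L52 ✓
A=I57: 1 row → B = L51 ✓
A=I99: 1 row → B = L82 ✓
A=I31: 1 row → B = L15 ✓
Every A value is associated with a single B value, so A → B holds.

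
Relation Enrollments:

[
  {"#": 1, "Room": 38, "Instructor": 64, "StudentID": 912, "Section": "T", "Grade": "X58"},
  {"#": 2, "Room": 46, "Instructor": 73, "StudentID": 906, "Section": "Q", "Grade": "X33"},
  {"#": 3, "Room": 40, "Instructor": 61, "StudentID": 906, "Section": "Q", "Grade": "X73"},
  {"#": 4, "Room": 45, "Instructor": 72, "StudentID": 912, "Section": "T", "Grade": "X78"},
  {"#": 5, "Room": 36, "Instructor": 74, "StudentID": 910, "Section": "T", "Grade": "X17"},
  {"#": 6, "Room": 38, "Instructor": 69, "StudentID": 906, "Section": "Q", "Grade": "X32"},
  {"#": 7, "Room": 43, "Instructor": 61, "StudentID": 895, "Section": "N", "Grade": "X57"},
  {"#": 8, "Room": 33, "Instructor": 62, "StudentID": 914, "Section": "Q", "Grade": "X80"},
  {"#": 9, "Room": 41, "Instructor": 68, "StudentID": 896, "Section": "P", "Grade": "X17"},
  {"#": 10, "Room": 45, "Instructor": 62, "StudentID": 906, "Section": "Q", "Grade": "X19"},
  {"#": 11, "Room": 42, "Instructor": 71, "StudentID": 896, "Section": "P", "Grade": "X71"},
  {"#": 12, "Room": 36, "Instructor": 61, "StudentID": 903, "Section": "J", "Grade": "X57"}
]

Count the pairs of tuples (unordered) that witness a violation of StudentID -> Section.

StudentID=912: all 2 rows agree on Section — 0 pairs.
StudentID=906: all 4 rows agree on Section — 0 pairs.
StudentID=896: all 2 rows agree on Section — 0 pairs.

0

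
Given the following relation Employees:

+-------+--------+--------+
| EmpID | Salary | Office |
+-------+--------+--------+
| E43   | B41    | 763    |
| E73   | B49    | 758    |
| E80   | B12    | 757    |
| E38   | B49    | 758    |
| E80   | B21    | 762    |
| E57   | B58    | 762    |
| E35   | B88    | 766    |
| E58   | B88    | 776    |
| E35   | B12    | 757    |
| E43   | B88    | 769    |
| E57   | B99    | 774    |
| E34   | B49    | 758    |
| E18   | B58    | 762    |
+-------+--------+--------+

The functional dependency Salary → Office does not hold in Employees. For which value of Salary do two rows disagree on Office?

Salary=B41: 1 row → Office = 763 ✓
Salary=B49: 3 rows → Office = 758, 758, 758 ✓
Salary=B12: 2 rows → Office = 757, 757 ✓
Salary=B21: 1 row → Office = 762 ✓
Salary=B58: 2 rows → Office = 762, 762 ✓
Salary=B88: 3 rows → Office takes values {766, 776, 769} — violation
Salary=B99: 1 row → Office = 774 ✓
The only Salary value with inconsistent Office is Salary=B88.

B88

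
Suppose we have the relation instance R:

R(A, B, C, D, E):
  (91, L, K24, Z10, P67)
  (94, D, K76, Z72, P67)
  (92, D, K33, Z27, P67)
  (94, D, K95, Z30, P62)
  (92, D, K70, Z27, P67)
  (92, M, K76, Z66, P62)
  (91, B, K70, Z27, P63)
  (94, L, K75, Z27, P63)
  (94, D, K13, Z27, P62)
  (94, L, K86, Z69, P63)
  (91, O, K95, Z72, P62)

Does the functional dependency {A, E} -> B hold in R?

(A=91, E=P67): 1 row → B = L ✓
(A=94, E=P67): 1 row → B = D ✓
(A=92, E=P67): 2 rows → B = D, D ✓
(A=94, E=P62): 2 rows → B = D, D ✓
(A=92, E=P62): 1 row → B = M ✓
(A=91, E=P63): 1 row → B = B ✓
(A=94, E=P63): 2 rows → B = L, L ✓
(A=91, E=P62): 1 row → B = O ✓
Every {A, E} value is associated with a single B value, so {A, E} -> B holds.

Yes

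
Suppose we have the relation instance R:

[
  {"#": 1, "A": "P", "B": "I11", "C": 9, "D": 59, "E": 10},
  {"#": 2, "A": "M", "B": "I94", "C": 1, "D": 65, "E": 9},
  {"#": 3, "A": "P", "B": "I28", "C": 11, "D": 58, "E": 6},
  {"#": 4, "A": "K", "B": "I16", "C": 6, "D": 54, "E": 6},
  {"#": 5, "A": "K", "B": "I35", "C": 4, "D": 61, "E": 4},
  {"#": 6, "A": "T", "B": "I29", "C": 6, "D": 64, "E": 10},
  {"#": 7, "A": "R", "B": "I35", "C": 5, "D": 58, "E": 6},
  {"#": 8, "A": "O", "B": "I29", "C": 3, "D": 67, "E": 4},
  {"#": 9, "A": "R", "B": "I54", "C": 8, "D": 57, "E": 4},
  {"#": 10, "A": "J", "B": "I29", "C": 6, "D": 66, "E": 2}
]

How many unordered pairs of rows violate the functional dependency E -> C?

E=10: violating pairs (1,6) — 1 pair.
E=6: violating pairs (3,4), (3,7), (4,7) — 3 pairs.
E=4: violating pairs (5,8), (5,9), (8,9) — 3 pairs.

7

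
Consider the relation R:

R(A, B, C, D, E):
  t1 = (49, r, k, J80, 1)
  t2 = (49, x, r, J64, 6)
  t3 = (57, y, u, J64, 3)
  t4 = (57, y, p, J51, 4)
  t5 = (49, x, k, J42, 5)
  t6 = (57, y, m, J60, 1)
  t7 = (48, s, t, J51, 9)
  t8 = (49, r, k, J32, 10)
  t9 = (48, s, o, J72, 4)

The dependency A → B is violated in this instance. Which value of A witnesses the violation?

A=49: rows 1, 2, 5, 8 → B takes values {r, x} — violation
A=57: rows 3, 4, 6 → B = y, y, y ✓
A=48: rows 7, 9 → B = s, s ✓
The only A value with inconsistent B is A=49.

49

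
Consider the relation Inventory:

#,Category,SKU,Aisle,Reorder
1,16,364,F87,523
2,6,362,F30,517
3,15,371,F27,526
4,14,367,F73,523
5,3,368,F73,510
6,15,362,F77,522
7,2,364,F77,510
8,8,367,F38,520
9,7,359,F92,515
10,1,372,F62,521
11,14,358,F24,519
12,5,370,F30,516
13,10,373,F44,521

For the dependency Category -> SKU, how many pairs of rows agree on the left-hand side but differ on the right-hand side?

Category=15: violating pairs (3,6) — 1 pair.
Category=14: violating pairs (4,11) — 1 pair.

2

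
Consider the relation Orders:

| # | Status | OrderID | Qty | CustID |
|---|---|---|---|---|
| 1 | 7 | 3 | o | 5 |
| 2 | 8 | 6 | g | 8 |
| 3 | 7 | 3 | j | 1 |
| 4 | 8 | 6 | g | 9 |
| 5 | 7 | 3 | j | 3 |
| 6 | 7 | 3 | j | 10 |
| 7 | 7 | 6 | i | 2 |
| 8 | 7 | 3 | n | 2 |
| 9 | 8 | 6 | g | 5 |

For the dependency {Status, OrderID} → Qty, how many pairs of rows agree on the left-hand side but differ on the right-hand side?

7

(Status=7, OrderID=3): violating pairs (1,3), (1,5), (1,6), (1,8), (3,8), (5,8), (6,8) — 7 pairs.
(Status=8, OrderID=6): all 3 rows agree on Qty — 0 pairs.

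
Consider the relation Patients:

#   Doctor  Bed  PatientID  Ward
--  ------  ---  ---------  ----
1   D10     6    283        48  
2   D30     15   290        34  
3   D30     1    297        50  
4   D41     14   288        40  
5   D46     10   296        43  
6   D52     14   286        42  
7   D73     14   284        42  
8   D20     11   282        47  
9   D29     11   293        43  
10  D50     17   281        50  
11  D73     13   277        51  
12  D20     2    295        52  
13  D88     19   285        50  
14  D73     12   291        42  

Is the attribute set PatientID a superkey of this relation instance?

Yes

All 14 rows have distinct PatientID values, so PatientID → (all attributes) holds and PatientID is a superkey.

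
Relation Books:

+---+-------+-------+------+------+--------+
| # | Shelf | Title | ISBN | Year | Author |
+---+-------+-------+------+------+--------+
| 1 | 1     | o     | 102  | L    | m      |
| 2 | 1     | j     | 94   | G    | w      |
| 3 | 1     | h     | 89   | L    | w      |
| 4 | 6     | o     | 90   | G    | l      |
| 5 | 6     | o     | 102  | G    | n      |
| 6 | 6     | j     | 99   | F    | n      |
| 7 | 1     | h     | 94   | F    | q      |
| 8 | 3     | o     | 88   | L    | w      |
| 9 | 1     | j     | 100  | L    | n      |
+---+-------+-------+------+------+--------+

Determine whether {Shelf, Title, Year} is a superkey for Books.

No

Rows 4 and 5 have the same {Shelf, Title, Year} value (Shelf=6, Title=o, Year=G) but are distinct tuples, so {Shelf, Title, Year} does not determine every attribute — not a superkey.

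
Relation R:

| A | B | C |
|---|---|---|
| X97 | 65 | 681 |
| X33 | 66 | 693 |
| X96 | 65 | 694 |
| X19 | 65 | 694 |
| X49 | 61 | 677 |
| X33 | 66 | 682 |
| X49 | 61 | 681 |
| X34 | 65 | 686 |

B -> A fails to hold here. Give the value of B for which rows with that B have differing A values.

65

B=65: 4 rows → A takes values {X97, X96, X19, X34} — violation
B=66: 2 rows → A = X33, X33 ✓
B=61: 2 rows → A = X49, X49 ✓
The only B value with inconsistent A is B=65.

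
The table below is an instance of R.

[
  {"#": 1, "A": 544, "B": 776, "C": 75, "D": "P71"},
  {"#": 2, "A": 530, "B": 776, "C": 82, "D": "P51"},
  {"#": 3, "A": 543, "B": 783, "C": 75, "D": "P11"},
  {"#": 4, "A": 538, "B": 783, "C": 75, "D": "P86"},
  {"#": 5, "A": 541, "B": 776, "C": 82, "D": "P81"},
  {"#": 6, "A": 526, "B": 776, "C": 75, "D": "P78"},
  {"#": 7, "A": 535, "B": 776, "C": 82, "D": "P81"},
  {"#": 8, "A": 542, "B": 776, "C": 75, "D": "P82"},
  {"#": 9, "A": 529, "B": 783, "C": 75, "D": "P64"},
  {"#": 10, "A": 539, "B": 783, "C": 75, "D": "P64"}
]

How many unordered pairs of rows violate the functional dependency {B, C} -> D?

(B=776, C=75): violating pairs (1,6), (1,8), (6,8) — 3 pairs.
(B=776, C=82): violating pairs (2,5), (2,7) — 2 pairs.
(B=783, C=75): violating pairs (3,4), (3,9), (3,10), (4,9), (4,10) — 5 pairs.

10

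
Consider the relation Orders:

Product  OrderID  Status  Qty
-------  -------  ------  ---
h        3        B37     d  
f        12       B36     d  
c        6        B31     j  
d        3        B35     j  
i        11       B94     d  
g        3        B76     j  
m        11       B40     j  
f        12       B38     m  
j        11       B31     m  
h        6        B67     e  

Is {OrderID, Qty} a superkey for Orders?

No

Two distinct rows share (OrderID=3, Qty=j), so {OrderID, Qty} does not determine every attribute — not a superkey.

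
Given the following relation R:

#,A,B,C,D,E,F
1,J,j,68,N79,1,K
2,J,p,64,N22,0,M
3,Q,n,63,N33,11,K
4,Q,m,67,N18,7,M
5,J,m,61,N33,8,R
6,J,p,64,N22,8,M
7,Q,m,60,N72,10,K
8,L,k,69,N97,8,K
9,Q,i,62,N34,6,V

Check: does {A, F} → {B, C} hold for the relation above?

(A=J, F=K): row 1 → {B,C} = (j, 68) ✓
(A=J, F=M): rows 2, 6 → {B,C} = (p, 64), (p, 64) ✓
(A=Q, F=K): rows 3, 7 → {B,C} takes values {(n, 63), (m, 60)} — violation
(A=Q, F=M): row 4 → {B,C} = (m, 67) ✓
(A=J, F=R): row 5 → {B,C} = (m, 61) ✓
(A=L, F=K): row 8 → {B,C} = (k, 69) ✓
(A=Q, F=V): row 9 → {B,C} = (i, 62) ✓
Two rows agree on {A, F} but differ on {B, C}, so {A, F} → {B, C} does not hold.

No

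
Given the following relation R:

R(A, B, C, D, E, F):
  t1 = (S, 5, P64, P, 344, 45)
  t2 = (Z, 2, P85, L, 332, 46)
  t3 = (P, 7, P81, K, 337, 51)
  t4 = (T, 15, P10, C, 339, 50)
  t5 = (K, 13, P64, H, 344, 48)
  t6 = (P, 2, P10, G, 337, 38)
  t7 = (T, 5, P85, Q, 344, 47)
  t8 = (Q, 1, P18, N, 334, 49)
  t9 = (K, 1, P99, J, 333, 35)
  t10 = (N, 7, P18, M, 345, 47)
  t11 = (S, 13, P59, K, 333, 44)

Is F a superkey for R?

Rows 7 and 10 have the same F value F=47 but are distinct tuples, so F does not determine every attribute — not a superkey.

No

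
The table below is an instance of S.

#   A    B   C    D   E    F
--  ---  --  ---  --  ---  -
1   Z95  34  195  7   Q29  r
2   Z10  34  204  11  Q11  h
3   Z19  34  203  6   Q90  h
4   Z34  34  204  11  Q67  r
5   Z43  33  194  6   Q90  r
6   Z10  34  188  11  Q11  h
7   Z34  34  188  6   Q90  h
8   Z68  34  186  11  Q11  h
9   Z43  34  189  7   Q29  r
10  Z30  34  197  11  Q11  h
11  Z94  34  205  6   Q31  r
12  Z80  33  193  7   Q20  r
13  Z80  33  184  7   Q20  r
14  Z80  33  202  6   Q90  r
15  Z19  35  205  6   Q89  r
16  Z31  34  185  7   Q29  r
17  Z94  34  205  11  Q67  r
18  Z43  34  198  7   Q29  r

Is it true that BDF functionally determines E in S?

(B=34, D=7, F=r): rows 1, 9, 16, 18 → E = Q29, Q29, Q29, Q29 ✓
(B=34, D=11, F=h): rows 2, 6, 8, 10 → E = Q11, Q11, Q11, Q11 ✓
(B=34, D=6, F=h): rows 3, 7 → E = Q90, Q90 ✓
(B=34, D=11, F=r): rows 4, 17 → E = Q67, Q67 ✓
(B=33, D=6, F=r): rows 5, 14 → E = Q90, Q90 ✓
(B=34, D=6, F=r): row 11 → E = Q31 ✓
(B=33, D=7, F=r): rows 12, 13 → E = Q20, Q20 ✓
(B=35, D=6, F=r): row 15 → E = Q89 ✓
Every BDF value is associated with a single E value, so BDF → E holds.

Yes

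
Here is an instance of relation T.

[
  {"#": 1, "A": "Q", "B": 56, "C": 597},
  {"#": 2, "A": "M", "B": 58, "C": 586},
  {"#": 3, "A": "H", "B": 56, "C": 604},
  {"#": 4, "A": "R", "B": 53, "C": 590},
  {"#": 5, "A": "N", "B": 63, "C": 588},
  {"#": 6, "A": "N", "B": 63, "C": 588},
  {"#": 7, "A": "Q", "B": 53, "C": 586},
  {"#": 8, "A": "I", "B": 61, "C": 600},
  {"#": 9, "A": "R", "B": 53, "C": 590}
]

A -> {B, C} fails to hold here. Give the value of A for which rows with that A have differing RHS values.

A=Q: rows 1, 7 → {B,C} takes values {(56, 597), (53, 586)} — violation
A=M: row 2 → {B,C} = (58, 586) ✓
A=H: row 3 → {B,C} = (56, 604) ✓
A=R: rows 4, 9 → {B,C} = (53, 590), (53, 590) ✓
A=N: rows 5, 6 → {B,C} = (63, 588), (63, 588) ✓
A=I: row 8 → {B,C} = (61, 600) ✓
The only A value with inconsistent RHS is A=Q.

Q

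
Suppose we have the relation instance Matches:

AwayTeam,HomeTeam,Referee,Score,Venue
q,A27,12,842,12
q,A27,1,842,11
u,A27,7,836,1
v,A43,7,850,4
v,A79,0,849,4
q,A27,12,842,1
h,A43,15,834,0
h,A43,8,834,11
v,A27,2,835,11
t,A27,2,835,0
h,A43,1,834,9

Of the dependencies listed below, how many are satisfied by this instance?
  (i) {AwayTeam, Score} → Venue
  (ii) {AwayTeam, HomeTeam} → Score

1

(i) {AwayTeam, Score} → Venue: (AwayTeam=q, Score=842): 3 rows → Venue takes values {12, 11, 1} — violation; (AwayTeam=h, Score=834): 3 rows → Venue takes values {0, 11, 9} — violation — fails.
(ii) {AwayTeam, HomeTeam} → Score: every LHS value maps to a single RHS value — holds.
1 of the 2 dependencies holds.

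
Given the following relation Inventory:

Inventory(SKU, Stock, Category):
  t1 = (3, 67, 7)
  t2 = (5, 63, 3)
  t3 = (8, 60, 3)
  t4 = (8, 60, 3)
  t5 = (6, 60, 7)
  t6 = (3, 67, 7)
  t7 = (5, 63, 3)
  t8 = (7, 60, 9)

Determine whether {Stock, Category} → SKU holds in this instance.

(Stock=67, Category=7): rows 1, 6 → SKU = 3, 3 ✓
(Stock=63, Category=3): rows 2, 7 → SKU = 5, 5 ✓
(Stock=60, Category=3): rows 3, 4 → SKU = 8, 8 ✓
(Stock=60, Category=7): row 5 → SKU = 6 ✓
(Stock=60, Category=9): row 8 → SKU = 7 ✓
Every {Stock, Category} value is associated with a single SKU value, so {Stock, Category} → SKU holds.

Yes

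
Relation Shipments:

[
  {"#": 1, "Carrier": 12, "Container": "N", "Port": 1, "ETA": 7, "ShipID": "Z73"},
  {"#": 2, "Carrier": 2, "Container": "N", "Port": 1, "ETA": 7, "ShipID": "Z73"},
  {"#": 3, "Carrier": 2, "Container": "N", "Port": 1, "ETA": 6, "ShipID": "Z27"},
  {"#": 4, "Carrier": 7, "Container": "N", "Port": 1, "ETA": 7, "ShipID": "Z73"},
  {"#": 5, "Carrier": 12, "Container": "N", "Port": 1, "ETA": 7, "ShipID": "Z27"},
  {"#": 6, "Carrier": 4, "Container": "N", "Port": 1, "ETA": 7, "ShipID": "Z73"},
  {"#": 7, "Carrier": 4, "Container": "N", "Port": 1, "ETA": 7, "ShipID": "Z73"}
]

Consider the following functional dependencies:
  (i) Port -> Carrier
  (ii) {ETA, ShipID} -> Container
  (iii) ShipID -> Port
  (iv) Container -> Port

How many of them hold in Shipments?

(i) Port -> Carrier: Port=1: rows 1, 2, 3, 4, 5, 6, 7 → Carrier takes values {12, 2, 7, 4} — violation — fails.
(ii) {ETA, ShipID} -> Container: every LHS value maps to a single RHS value — holds.
(iii) ShipID -> Port: every LHS value maps to a single RHS value — holds.
(iv) Container -> Port: every LHS value maps to a single RHS value — holds.
3 of the 4 dependencies hold.

3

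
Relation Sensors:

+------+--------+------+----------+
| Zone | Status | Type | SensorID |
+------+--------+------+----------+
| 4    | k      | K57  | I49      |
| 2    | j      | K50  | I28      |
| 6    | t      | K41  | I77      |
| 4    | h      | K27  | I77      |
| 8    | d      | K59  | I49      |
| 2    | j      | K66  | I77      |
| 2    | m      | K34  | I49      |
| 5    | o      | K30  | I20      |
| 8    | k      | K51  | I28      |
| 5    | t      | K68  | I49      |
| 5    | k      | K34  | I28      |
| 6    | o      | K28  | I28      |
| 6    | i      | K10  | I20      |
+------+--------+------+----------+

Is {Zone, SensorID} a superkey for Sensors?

All 13 rows have distinct {Zone, SensorID} values, so {Zone, SensorID} → (all attributes) holds and {Zone, SensorID} is a superkey.

Yes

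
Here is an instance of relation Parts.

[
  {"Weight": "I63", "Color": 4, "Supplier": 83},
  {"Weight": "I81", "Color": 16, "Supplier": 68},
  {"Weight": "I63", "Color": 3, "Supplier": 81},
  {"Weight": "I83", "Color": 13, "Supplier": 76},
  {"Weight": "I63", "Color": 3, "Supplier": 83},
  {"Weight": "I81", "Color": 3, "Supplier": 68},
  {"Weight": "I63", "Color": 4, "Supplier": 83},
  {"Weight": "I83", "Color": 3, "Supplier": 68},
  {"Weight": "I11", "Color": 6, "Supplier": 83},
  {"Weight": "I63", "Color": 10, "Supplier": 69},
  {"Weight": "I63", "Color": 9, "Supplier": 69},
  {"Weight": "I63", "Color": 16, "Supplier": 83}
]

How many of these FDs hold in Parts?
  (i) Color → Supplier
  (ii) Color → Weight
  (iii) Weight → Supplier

0

(i) Color → Supplier: Color=16: 2 rows → Supplier takes values {68, 83} — violation; Color=3: 4 rows → Supplier takes values {81, 83, 68} — violation — fails.
(ii) Color → Weight: Color=16: 2 rows → Weight takes values {I81, I63} — violation; Color=3: 4 rows → Weight takes values {I63, I81, I83} — violation — fails.
(iii) Weight → Supplier: Weight=I63: 7 rows → Supplier takes values {83, 81, 69} — violation; Weight=I83: 2 rows → Supplier takes values {76, 68} — violation — fails.
None of the 3 dependencies hold.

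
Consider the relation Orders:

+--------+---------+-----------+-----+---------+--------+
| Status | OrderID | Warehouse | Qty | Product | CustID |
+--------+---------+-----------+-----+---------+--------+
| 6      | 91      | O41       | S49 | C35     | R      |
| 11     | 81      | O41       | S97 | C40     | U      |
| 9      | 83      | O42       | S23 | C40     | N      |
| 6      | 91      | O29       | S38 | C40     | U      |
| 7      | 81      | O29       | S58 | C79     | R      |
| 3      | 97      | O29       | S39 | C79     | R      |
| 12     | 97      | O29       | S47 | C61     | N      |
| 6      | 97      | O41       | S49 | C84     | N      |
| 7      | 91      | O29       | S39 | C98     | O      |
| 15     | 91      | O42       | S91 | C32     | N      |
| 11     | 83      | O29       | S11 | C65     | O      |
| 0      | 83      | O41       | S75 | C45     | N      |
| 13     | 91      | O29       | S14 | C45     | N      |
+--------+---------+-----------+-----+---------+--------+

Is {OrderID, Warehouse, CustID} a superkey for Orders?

All 13 rows have distinct {OrderID, Warehouse, CustID} values, so {OrderID, Warehouse, CustID} → (all attributes) holds and {OrderID, Warehouse, CustID} is a superkey.

Yes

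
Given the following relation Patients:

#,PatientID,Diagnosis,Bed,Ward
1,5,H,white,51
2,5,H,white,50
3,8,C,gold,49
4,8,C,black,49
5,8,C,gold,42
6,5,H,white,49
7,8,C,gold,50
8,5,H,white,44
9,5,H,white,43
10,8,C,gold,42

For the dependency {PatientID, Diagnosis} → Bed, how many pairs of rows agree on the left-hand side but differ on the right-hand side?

4

(PatientID=5, Diagnosis=H): all 5 rows agree on Bed — 0 pairs.
(PatientID=8, Diagnosis=C): violating pairs (3,4), (4,5), (4,7), (4,10) — 4 pairs.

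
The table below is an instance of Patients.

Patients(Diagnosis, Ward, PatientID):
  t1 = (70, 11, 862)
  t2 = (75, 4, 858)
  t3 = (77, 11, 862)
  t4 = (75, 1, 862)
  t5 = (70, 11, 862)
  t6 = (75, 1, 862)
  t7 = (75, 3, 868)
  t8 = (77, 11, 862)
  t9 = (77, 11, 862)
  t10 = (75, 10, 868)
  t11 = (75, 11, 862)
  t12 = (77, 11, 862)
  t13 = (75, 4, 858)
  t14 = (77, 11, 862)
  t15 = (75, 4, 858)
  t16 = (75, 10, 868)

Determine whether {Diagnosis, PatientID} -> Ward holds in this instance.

(Diagnosis=70, PatientID=862): rows 1, 5 → Ward = 11, 11 ✓
(Diagnosis=75, PatientID=858): rows 2, 13, 15 → Ward = 4, 4, 4 ✓
(Diagnosis=77, PatientID=862): rows 3, 8, 9, 12, 14 → Ward = 11, 11, 11, 11, 11 ✓
(Diagnosis=75, PatientID=862): rows 4, 6, 11 → Ward takes values {1, 11} — violation
(Diagnosis=75, PatientID=868): rows 7, 10, 16 → Ward takes values {3, 10} — violation
Two rows agree on {Diagnosis, PatientID} but differ on Ward, so {Diagnosis, PatientID} -> Ward does not hold.

No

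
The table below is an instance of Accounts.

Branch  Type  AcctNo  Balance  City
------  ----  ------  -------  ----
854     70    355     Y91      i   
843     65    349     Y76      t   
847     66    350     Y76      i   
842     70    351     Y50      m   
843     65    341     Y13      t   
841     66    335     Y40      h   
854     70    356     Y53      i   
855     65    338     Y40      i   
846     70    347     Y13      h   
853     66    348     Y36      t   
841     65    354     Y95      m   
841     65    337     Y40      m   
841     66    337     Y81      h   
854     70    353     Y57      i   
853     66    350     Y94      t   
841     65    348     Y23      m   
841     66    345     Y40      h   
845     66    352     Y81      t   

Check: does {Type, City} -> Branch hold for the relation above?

(Type=70, City=i): 3 rows → Branch = 854, 854, 854 ✓
(Type=65, City=t): 2 rows → Branch = 843, 843 ✓
(Type=66, City=i): 1 row → Branch = 847 ✓
(Type=70, City=m): 1 row → Branch = 842 ✓
(Type=66, City=h): 3 rows → Branch = 841, 841, 841 ✓
(Type=65, City=i): 1 row → Branch = 855 ✓
(Type=70, City=h): 1 row → Branch = 846 ✓
(Type=66, City=t): 3 rows → Branch takes values {853, 845} — violation
(Type=65, City=m): 3 rows → Branch = 841, 841, 841 ✓
Two rows agree on {Type, City} but differ on Branch, so {Type, City} -> Branch does not hold.

No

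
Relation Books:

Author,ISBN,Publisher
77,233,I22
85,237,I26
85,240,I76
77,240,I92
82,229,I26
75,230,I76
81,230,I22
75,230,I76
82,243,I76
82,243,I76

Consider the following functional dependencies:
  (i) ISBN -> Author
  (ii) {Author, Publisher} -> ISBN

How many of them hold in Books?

1

(i) ISBN -> Author: ISBN=240: 2 rows → Author takes values {85, 77} — violation; ISBN=230: 3 rows → Author takes values {75, 81} — violation — fails.
(ii) {Author, Publisher} -> ISBN: every LHS value maps to a single RHS value — holds.
1 of the 2 dependencies holds.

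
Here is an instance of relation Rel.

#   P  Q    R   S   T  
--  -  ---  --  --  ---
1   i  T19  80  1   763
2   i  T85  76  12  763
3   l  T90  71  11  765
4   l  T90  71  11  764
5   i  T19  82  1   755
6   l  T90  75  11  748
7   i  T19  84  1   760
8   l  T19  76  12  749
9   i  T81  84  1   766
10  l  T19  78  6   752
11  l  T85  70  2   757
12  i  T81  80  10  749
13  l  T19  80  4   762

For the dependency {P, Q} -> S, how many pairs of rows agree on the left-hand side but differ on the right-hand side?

(P=i, Q=T19): all 3 rows agree on S — 0 pairs.
(P=l, Q=T90): all 3 rows agree on S — 0 pairs.
(P=l, Q=T19): violating pairs (8,10), (8,13), (10,13) — 3 pairs.
(P=i, Q=T81): violating pairs (9,12) — 1 pair.

4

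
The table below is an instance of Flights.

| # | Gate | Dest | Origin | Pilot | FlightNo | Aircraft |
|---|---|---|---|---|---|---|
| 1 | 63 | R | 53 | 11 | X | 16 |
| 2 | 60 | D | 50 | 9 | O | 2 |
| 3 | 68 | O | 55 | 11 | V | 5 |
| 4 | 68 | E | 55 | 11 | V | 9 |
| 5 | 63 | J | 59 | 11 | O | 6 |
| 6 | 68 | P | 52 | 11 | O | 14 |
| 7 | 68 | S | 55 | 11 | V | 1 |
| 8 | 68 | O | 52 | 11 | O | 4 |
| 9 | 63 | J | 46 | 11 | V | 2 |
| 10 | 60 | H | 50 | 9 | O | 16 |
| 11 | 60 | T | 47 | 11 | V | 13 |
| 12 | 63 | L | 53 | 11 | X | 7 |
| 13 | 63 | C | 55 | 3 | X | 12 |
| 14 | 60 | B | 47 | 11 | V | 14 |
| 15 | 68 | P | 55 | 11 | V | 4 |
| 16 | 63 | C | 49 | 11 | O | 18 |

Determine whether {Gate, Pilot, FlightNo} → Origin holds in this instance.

No

(Gate=63, Pilot=11, FlightNo=X): rows 1, 12 → Origin = 53, 53 ✓
(Gate=60, Pilot=9, FlightNo=O): rows 2, 10 → Origin = 50, 50 ✓
(Gate=68, Pilot=11, FlightNo=V): rows 3, 4, 7, 15 → Origin = 55, 55, 55, 55 ✓
(Gate=63, Pilot=11, FlightNo=O): rows 5, 16 → Origin takes values {59, 49} — violation
(Gate=68, Pilot=11, FlightNo=O): rows 6, 8 → Origin = 52, 52 ✓
(Gate=63, Pilot=11, FlightNo=V): row 9 → Origin = 46 ✓
(Gate=60, Pilot=11, FlightNo=V): rows 11, 14 → Origin = 47, 47 ✓
(Gate=63, Pilot=3, FlightNo=X): row 13 → Origin = 55 ✓
Two rows agree on {Gate, Pilot, FlightNo} but differ on Origin, so {Gate, Pilot, FlightNo} → Origin does not hold.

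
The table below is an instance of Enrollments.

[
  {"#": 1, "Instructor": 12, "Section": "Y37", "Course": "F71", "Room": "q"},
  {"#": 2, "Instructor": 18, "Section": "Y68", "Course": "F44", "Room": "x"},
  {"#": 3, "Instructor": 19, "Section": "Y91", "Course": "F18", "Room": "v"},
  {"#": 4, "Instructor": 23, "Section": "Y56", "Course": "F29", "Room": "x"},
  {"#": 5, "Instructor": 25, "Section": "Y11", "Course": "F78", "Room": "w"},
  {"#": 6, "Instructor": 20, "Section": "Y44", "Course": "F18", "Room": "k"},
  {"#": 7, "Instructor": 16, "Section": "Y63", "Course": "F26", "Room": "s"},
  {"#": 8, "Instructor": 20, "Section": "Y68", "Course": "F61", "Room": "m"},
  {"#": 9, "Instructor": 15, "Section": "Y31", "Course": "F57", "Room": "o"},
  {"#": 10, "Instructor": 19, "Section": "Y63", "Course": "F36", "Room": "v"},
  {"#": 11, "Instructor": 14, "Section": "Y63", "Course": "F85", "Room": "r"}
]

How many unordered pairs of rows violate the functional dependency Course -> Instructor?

Course=F18: violating pairs (3,6) — 1 pair.

1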